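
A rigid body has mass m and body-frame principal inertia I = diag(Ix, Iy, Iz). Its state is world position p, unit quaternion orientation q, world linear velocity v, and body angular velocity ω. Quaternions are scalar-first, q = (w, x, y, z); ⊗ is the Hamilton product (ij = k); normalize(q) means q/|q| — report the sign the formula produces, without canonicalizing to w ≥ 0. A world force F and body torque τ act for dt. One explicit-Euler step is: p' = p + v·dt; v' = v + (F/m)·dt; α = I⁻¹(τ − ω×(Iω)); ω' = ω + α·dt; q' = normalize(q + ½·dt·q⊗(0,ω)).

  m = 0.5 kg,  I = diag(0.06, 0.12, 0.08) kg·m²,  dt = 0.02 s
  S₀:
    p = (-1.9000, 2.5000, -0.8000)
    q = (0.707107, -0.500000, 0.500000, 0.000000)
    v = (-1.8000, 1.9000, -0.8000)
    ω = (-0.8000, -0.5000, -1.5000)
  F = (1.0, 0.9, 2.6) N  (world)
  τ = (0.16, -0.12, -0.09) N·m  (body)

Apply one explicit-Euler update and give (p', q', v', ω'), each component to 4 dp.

new position p' = (-1.9360, 2.5380, -0.8160)
new velocity v' = (-1.7600, 1.9360, -0.6960)
(τ − ω×Iω)/I = (3.1667, -0.8000, -1.4250)
ω' = ω + α·dt = (-0.7367, -0.5160, -1.5285)
Hamilton product q⊗(0,ω) = (-0.1500000, -1.3156856, -1.1035535, -0.4106605)
q + ½dt·q⊗(0,ω), renormalized = (0.7055, -0.5131, 0.4889, -0.0041)

p' = (-1.9360, 2.5380, -0.8160)
q' = (0.7055, -0.5131, 0.4889, -0.0041)
v' = (-1.7600, 1.9360, -0.6960)
ω' = (-0.7367, -0.5160, -1.5285)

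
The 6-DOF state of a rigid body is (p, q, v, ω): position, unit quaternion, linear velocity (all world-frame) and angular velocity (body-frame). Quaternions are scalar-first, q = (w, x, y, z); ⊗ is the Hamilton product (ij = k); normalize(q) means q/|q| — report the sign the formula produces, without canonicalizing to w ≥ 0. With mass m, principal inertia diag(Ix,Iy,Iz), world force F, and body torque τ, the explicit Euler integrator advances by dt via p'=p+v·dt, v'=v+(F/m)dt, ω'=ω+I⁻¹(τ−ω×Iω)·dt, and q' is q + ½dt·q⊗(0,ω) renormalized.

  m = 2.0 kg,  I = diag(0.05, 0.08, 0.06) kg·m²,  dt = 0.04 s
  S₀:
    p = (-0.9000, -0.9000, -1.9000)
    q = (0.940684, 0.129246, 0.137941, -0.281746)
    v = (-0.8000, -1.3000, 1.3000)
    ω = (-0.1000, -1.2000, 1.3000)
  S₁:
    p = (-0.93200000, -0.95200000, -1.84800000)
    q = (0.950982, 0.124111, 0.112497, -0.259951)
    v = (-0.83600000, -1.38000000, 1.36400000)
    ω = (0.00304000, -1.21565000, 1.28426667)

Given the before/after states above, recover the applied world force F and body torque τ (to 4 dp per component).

Δv = v₁−v₀ = (-0.03600000, -0.08000000, 0.06400000)
applied force F = (-1.8000, -4.0000, 3.2000)
rate change Δω = (0.10304000, -0.01565000, -0.01573333)
precession coupling = (0.0312, 0.0013, 0.0036)
I·α + gyro = (0.1600, -0.0300, -0.0200)

F = (-1.8000, -4.0000, 3.2000)
τ = (0.1600, -0.0300, -0.0200)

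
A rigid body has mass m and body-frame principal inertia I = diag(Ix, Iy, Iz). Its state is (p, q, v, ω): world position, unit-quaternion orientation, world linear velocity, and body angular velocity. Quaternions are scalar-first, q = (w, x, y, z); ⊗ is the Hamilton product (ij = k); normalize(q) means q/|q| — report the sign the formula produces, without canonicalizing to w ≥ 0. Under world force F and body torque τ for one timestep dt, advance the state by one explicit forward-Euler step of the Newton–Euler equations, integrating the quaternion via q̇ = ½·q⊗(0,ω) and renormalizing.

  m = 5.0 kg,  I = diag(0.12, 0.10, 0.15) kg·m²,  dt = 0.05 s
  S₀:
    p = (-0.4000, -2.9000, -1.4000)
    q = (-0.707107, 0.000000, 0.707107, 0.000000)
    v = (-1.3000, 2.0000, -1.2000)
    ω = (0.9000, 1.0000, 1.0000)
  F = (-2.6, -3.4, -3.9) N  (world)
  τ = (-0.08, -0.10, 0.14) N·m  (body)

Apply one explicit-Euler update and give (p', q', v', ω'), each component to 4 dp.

p' = (-0.4650, -2.8000, -1.4600)
q' = (-0.7241, 0.0018, 0.6888, -0.0336)
v' = (-1.3260, 1.9660, -1.2390)
ω' = (0.8458, 0.9635, 1.0527)

angular accel α = (-1.0833, -0.7300, 1.0533)
new body rate ω' = (0.8458, 0.9635, 1.0527)
2q̇ = q⊗(0,ω) = (-0.7071070, 0.0707107, -0.7071070, -1.3435033)
q + ½dt·q⊗(0,ω), renormalized = (-0.7241, 0.0018, 0.6888, -0.0336)
new position p' = (-0.4650, -2.8000, -1.4600)
new velocity v' = (-1.3260, 1.9660, -1.2390)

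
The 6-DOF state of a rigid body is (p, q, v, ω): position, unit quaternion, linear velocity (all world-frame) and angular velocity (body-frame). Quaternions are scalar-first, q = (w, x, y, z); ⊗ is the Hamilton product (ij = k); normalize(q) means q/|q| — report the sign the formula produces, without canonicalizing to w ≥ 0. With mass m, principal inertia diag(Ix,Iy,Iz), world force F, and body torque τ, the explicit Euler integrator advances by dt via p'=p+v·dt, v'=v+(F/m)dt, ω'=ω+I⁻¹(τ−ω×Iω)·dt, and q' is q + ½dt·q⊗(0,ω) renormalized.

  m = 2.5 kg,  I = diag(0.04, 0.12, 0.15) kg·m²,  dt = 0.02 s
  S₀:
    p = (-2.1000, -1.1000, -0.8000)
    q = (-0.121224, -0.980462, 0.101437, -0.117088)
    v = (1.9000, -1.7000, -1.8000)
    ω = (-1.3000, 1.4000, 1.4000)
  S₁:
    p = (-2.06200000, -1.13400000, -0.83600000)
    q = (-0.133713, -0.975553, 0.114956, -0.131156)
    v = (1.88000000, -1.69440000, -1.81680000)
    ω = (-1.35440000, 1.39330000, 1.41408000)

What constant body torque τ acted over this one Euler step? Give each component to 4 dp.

τ = (-0.0500, 0.1600, -0.0400)

rate change Δω = (-0.05440000, -0.00670000, 0.01408000)
precession coupling = (0.0588, 0.2002, -0.1456)
applied torque τ = (-0.0500, 0.1600, -0.0400)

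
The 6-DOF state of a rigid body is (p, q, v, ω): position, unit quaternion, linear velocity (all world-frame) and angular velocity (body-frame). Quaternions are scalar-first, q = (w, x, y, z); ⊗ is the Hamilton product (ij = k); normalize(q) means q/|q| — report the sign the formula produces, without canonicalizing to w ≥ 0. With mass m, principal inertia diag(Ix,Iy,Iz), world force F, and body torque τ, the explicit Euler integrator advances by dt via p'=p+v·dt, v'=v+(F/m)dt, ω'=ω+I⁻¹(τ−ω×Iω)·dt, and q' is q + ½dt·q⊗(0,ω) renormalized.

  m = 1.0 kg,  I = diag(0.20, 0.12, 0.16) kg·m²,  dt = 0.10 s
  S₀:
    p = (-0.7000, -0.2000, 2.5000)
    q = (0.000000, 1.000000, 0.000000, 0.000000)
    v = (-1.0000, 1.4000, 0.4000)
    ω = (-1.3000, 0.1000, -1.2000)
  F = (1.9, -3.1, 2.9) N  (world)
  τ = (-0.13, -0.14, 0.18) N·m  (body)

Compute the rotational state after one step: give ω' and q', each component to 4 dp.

ω' = (-1.3626, -0.0687, -1.0940)
q' = (0.0647, 0.9961, 0.0598, 0.0050)

α = I⁻¹(τ − ω×Iω) = (-0.6260, -1.6867, 1.0600)
ω + α·dt = (-1.3626, -0.0687, -1.0940)
2q̇ = q⊗(0,ω) = (1.3000000, 0.0000000, 1.2000000, 0.1000000)
q + ½dt·q⊗(0,ω), renormalized = (0.0647, 0.9961, 0.0598, 0.0050)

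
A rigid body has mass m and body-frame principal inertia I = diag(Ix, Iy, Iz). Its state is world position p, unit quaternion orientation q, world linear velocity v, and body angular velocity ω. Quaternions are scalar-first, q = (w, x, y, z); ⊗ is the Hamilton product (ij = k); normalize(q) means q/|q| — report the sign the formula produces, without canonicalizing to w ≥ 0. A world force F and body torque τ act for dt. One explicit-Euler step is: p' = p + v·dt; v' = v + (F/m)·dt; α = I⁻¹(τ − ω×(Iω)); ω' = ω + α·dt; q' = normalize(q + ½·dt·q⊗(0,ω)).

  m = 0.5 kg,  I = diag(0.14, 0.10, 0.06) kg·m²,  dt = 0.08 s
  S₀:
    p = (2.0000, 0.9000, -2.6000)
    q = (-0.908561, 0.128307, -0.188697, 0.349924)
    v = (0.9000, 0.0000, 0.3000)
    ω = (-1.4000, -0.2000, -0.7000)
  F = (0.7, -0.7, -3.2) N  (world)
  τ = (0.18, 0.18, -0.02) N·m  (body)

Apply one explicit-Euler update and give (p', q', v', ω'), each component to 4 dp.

p' = (2.0720, 0.9000, -2.5760)
q' = (-0.8913, 0.1869, -0.1970, 0.3630)
v' = (1.0120, -0.1120, -0.2120)
ω' = (-1.2939, -0.1187, -0.7117)

gyro term ω×Iω = (-0.0056, 0.0784, -0.0112)
angular accel α = (1.3257, 1.0160, -0.1467)
ω + α·dt = (-1.2939, -0.1187, -0.7117)
2q̇ = q⊗(0,ω) = (0.3868372, 1.4740581, -0.2183665, 0.3461555)
q' = normalize(q + ½dt·q⊗(0,ω)) = (-0.8913, 0.1869, -0.1970, 0.3630)
linear accel F/m = (1.4000, -1.4000, -6.4000)
new position p' = (2.0720, 0.9000, -2.5760)
v + (F/m)dt = (1.0120, -0.1120, -0.2120)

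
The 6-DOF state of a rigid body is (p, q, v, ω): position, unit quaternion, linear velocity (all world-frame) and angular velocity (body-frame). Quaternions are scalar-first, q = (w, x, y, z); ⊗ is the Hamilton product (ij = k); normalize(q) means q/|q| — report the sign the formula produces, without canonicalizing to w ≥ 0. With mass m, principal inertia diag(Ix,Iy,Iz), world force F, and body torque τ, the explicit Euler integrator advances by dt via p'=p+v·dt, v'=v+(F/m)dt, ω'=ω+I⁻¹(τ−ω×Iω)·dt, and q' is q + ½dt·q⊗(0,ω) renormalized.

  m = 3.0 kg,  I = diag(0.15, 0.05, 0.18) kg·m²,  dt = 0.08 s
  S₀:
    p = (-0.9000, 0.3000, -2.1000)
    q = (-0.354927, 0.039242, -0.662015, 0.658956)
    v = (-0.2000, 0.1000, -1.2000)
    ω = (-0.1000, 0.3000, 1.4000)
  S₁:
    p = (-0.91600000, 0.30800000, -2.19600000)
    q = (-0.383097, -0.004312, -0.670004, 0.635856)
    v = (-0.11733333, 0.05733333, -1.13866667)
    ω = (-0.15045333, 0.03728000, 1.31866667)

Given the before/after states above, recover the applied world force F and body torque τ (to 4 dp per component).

v₁ − v₀ = (0.08266667, -0.04266667, 0.06133333)
applied force F = (3.1000, -1.6000, 2.3000)
ω₁ − ω₀ = (-0.05045333, -0.26272000, -0.08133333)
I·α + gyro = (-0.0400, -0.1600, -0.1800)

F = (3.1000, -1.6000, 2.3000)
τ = (-0.0400, -0.1600, -0.1800)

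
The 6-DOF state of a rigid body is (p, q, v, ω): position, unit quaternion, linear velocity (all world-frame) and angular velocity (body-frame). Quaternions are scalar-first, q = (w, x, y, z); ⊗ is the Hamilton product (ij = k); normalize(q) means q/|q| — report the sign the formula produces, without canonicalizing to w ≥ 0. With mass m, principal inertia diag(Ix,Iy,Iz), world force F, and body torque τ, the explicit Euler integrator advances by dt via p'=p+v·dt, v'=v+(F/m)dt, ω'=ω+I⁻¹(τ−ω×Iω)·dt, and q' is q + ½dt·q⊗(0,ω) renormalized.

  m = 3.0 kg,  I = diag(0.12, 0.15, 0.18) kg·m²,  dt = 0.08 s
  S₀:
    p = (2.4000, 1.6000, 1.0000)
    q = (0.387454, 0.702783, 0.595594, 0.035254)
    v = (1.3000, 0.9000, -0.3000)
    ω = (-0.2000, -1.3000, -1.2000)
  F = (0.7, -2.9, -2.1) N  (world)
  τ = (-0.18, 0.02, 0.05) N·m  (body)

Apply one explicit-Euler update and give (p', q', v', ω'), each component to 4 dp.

a = F/m = (0.2333, -0.9667, -0.7000)
new position p' = (2.5040, 1.6720, 0.9760)
v' = v + a·dt = (1.3187, 0.8227, -0.3560)
(τ − ω×Iω)/I = (-1.8900, 0.2293, 0.2344)
ω' = ω + α·dt = (-0.3512, -1.2817, -1.1812)
Hamilton product q⊗(0,ω) = (0.9571336, -0.7463734, 0.3325986, -1.2594439)
updated quaternion q' = (0.4247, 0.6712, 0.6074, -0.0151)

p' = (2.5040, 1.6720, 0.9760)
q' = (0.4247, 0.6712, 0.6074, -0.0151)
v' = (1.3187, 0.8227, -0.3560)
ω' = (-0.3512, -1.2817, -1.1812)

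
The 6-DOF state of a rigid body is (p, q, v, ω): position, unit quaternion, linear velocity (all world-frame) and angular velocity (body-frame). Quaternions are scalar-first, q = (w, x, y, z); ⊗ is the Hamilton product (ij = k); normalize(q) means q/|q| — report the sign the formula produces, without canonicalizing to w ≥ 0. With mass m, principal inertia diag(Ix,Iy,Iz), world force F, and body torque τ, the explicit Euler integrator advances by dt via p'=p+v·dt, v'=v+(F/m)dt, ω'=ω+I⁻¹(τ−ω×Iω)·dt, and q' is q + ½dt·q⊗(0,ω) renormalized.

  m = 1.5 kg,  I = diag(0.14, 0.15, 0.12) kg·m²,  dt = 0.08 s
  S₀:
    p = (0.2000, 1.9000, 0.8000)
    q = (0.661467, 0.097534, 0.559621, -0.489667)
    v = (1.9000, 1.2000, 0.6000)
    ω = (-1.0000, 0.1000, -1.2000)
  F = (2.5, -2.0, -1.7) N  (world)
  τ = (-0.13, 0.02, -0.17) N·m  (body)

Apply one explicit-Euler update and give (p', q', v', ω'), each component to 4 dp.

p' = (0.3520, 1.9960, 0.8480)
q' = (0.6384, 0.0461, 0.5854, -0.4977)
v' = (2.0333, 1.0933, 0.5093)
ω' = (-1.0763, 0.0979, -1.3127)

a = (1.6667, -1.3333, -1.1333)
new position p' = (0.3520, 1.9960, 0.8480)
new velocity v' = (2.0333, 1.0933, 0.5093)
ω×(Iω) gyroscopic = (0.0036, 0.0240, -0.0010)
(τ − ω×Iω)/I = (-0.9543, -0.0267, -1.4083)
ω' = ω + α·dt = (-1.0763, 0.0979, -1.3127)
2q̇ = q⊗(0,ω) = (-0.5460285, -1.2840455, 0.6728545, -0.2243860)
updated quaternion q' = (0.6384, 0.0461, 0.5854, -0.4977)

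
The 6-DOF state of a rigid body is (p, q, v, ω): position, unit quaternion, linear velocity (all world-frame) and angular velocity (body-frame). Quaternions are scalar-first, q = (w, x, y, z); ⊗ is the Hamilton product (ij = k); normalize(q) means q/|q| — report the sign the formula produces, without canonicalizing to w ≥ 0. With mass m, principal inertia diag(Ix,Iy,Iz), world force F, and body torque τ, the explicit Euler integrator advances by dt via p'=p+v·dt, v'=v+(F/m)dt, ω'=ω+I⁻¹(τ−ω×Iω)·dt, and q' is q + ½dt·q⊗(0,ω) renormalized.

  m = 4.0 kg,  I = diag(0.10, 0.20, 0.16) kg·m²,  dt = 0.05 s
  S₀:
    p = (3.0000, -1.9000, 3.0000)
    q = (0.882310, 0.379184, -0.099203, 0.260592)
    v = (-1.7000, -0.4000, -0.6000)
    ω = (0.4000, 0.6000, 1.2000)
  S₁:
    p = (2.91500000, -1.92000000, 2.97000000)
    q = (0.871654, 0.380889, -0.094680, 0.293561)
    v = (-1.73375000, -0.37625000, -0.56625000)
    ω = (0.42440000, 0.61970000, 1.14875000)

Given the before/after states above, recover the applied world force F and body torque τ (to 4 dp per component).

velocity change Δv = (-0.03375000, 0.02375000, 0.03375000)
F = m·Δv/dt = (-2.7000, 1.9000, 2.7000)
Δω = ω₁−ω₀ = (0.02440000, 0.01970000, -0.05125000)
ω₀×(Iω₀) = (-0.0288, -0.0288, 0.0240)
τ = I·(Δω/dt) + ω₀×(Iω₀) = (0.0200, 0.0500, -0.1400)

F = (-2.7000, 1.9000, 2.7000)
τ = (0.0200, 0.0500, -0.1400)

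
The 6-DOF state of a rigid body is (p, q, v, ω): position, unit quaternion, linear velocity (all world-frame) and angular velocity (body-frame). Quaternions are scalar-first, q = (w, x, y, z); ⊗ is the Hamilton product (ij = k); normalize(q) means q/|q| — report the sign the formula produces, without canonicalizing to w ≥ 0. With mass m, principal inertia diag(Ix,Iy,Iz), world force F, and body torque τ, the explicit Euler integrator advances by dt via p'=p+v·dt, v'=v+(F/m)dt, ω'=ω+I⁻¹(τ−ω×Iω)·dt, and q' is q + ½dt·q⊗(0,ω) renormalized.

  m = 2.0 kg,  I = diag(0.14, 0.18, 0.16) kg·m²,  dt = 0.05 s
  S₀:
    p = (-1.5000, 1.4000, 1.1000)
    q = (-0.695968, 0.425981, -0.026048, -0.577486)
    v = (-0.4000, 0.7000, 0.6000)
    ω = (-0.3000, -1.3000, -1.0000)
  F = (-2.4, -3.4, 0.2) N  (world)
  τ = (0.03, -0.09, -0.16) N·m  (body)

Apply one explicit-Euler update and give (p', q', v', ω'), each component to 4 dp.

precession coupling ω×(Iω) = (-0.0260, -0.0060, 0.0156)
α = I⁻¹(τ − ω×Iω) = (0.4000, -0.4667, -1.0975)
ω' = ω + α·dt = (-0.2800, -1.3233, -1.0549)
q⊗(0,ω) = (-0.4835541, -0.5158934, 1.5039852, 0.1343783)
q' = normalize(q + ½dt·q⊗(0,ω)) = (-0.7074, 0.4127, 0.0115, -0.5736)
p + v·dt = (-1.5200, 1.4350, 1.1300)
new velocity v' = (-0.4600, 0.6150, 0.6050)

p' = (-1.5200, 1.4350, 1.1300)
q' = (-0.7074, 0.4127, 0.0115, -0.5736)
v' = (-0.4600, 0.6150, 0.6050)
ω' = (-0.2800, -1.3233, -1.0549)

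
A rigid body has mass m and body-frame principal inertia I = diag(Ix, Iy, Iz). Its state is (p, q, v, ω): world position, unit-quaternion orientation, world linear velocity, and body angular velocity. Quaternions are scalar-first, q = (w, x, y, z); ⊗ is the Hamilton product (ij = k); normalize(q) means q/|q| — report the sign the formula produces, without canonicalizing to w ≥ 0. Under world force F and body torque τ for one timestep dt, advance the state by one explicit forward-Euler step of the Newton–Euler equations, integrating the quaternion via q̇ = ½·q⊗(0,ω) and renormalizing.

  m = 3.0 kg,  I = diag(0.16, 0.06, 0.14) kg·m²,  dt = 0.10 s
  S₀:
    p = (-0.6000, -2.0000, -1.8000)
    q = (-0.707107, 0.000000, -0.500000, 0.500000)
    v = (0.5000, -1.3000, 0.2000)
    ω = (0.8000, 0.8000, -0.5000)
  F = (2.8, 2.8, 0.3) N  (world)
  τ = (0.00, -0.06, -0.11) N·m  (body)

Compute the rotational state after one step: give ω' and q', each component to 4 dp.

ω' = (0.8200, 0.7133, -0.5329)
q' = (-0.6733, -0.0357, -0.5073, 0.5367)

ω×(Iω) gyroscopic = (-0.0320, -0.0080, -0.0640)
α = I⁻¹(τ − ω×Iω) = (0.2000, -0.8667, -0.3286)
new body rate ω' = (0.8200, 0.7133, -0.5329)
Hamilton product q⊗(0,ω) = (0.6500000, -0.7156856, -0.1656856, 0.7535535)
updated quaternion q' = (-0.6733, -0.0357, -0.5073, 0.5367)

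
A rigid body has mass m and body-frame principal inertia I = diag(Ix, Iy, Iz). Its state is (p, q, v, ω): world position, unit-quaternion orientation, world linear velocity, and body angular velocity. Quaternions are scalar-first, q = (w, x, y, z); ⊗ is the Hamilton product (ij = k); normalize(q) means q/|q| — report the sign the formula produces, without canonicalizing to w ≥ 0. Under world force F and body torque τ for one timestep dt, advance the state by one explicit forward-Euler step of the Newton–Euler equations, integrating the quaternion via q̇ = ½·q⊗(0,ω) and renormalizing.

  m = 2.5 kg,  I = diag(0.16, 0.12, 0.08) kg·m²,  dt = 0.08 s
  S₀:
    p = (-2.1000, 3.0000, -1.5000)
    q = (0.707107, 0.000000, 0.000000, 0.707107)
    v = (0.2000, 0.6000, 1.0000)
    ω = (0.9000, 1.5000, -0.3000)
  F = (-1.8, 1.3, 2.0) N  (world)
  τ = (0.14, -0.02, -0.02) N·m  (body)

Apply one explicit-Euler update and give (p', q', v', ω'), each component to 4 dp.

a = (-0.7200, 0.5200, 0.8000)
p' = p + v·dt = (-2.0840, 3.0480, -1.4200)
v' = v + a·dt = (0.1424, 0.6416, 1.0640)
angular accel α = (0.7625, 0.0133, 0.4250)
new body rate ω' = (0.9610, 1.5011, -0.2660)
2q̇ = q⊗(0,ω) = (0.2121321, -0.4242642, 1.6970568, -0.2121321)
q + ½dt·q⊗(0,ω), renormalized = (0.7138, -0.0169, 0.0677, 0.6969)

p' = (-2.0840, 3.0480, -1.4200)
q' = (0.7138, -0.0169, 0.0677, 0.6969)
v' = (0.1424, 0.6416, 1.0640)
ω' = (0.9610, 1.5011, -0.2660)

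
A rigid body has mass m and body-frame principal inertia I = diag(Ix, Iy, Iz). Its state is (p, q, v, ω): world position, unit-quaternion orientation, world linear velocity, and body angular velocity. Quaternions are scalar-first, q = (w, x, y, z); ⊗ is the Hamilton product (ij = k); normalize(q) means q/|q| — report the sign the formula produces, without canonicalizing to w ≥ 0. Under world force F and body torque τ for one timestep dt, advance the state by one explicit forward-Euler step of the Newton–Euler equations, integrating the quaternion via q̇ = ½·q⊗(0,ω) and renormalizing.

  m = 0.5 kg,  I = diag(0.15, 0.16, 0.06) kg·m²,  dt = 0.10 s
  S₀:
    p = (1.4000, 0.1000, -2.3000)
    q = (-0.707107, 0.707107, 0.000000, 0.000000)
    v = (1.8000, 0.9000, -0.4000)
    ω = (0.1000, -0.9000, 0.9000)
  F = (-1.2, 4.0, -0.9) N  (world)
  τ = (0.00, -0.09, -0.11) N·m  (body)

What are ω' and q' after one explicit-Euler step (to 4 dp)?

ω×(Iω) gyroscopic = (0.0810, 0.0081, -0.0009)
(τ − ω×Iω)/I = (-0.5400, -0.6131, -1.8183)
ω' = ω + α·dt = (0.0460, -0.9613, 0.7182)
Hamilton product q⊗(0,ω) = (-0.0707107, -0.0707107, 0.0000000, -1.2727926)
q + ½dt·q⊗(0,ω), renormalized = (-0.7092, 0.7021, 0.0000, -0.0635)

ω' = (0.0460, -0.9613, 0.7182)
q' = (-0.7092, 0.7021, 0.0000, -0.0635)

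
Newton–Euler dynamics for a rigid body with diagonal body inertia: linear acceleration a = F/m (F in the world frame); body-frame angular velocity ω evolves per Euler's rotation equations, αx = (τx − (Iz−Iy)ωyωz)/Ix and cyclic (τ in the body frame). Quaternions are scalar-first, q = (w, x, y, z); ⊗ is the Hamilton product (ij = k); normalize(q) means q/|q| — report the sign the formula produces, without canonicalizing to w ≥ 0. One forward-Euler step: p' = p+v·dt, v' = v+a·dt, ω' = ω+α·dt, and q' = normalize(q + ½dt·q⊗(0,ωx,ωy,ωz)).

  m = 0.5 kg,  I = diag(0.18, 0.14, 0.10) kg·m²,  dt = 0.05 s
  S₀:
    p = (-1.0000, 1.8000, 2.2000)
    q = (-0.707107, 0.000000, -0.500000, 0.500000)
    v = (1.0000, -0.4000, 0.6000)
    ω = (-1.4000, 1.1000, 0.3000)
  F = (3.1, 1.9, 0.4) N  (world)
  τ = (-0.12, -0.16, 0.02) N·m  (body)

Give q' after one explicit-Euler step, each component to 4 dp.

q⊗(0,ω) = (0.4000000, 0.2899498, -1.4778177, -0.9121321)
updated quaternion q' = (-0.6964, 0.0072, -0.5364, 0.4767)

q' = (-0.6964, 0.0072, -0.5364, 0.4767)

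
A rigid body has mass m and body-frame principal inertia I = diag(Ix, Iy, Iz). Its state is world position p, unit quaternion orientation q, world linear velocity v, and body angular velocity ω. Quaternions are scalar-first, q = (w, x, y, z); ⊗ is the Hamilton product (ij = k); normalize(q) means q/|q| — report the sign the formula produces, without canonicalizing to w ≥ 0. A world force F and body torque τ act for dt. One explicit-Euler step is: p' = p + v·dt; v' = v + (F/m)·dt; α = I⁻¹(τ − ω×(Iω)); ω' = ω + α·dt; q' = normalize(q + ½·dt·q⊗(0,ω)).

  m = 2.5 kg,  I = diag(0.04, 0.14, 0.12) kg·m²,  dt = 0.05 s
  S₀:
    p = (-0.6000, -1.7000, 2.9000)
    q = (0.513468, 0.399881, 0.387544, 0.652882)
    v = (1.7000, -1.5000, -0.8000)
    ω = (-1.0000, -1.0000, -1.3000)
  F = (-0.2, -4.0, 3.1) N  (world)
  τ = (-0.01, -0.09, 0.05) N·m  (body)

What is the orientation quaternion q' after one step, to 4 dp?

q' = (0.5537, 0.3903, 0.3710, 0.6352)

2q̇ = q⊗(0,ω) = (1.6361716, -0.3643932, -0.6465047, -0.6798454)
q + ½dt·q⊗(0,ω), renormalized = (0.5537, 0.3903, 0.3710, 0.6352)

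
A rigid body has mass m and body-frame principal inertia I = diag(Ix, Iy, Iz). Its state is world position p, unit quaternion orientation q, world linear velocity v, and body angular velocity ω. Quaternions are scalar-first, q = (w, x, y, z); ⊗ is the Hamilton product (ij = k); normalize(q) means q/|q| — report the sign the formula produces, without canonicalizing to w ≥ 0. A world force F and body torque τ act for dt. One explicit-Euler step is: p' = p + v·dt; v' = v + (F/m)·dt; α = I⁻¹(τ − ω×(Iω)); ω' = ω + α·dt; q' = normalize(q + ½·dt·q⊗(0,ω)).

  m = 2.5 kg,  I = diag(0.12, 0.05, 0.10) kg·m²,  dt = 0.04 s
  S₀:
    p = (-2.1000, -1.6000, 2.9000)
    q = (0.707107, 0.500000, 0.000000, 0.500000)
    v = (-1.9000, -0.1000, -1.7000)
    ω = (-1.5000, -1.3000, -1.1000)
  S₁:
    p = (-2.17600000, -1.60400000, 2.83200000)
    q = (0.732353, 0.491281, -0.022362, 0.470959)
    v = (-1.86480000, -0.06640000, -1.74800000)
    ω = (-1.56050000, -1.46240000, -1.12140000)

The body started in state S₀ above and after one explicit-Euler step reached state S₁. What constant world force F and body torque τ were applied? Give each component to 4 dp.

v₁ − v₀ = (0.03520000, 0.03360000, -0.04800000)
m·(v₁−v₀)/dt = (2.2000, 2.1000, -3.0000)
ω₁ − ω₀ = (-0.06050000, -0.16240000, -0.02140000)
precession coupling = (0.0715, 0.0330, -0.1365)
I·α + gyro = (-0.1100, -0.1700, -0.1900)

F = (2.2000, 2.1000, -3.0000)
τ = (-0.1100, -0.1700, -0.1900)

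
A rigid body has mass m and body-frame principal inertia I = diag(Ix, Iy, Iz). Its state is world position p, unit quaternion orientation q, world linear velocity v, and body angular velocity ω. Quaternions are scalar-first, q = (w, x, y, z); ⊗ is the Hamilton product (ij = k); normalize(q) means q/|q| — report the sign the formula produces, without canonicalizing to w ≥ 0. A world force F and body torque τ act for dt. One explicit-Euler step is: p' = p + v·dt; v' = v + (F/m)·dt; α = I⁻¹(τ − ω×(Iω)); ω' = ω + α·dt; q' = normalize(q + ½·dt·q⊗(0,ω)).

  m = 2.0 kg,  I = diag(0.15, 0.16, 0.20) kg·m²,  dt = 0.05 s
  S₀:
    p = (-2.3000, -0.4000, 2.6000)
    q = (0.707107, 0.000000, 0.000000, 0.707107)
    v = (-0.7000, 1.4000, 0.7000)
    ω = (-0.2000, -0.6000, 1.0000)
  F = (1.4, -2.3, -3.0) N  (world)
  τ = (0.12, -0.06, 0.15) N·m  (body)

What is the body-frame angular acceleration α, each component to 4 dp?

precession coupling ω×(Iω) = (-0.0240, 0.0100, 0.0012)
angular accel α = (0.9600, -0.4375, 0.7440)

α = (0.9600, -0.4375, 0.7440)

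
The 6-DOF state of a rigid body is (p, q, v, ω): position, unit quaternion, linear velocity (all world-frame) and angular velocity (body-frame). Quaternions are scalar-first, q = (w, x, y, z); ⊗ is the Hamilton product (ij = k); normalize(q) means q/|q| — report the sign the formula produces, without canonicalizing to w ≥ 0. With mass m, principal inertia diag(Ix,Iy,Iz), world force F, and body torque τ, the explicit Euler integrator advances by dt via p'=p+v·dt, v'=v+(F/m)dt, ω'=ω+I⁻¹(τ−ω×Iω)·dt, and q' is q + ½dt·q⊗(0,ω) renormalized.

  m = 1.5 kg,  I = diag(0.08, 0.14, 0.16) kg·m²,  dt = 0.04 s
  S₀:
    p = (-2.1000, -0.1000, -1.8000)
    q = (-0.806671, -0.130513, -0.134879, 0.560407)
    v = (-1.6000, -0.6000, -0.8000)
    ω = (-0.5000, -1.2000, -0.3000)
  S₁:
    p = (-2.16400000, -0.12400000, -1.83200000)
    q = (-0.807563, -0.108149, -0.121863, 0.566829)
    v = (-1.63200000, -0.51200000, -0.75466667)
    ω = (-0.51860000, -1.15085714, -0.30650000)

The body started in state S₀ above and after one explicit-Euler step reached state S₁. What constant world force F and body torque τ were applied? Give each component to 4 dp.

v₁ − v₀ = (-0.03200000, 0.08800000, 0.04533333)
applied force F = (-1.2000, 3.3000, 1.7000)
Δω = ω₁−ω₀ = (-0.01860000, 0.04914286, -0.00650000)
applied torque τ = (-0.0300, 0.1600, 0.0100)

F = (-1.2000, 3.3000, 1.7000)
τ = (-0.0300, 0.1600, 0.0100)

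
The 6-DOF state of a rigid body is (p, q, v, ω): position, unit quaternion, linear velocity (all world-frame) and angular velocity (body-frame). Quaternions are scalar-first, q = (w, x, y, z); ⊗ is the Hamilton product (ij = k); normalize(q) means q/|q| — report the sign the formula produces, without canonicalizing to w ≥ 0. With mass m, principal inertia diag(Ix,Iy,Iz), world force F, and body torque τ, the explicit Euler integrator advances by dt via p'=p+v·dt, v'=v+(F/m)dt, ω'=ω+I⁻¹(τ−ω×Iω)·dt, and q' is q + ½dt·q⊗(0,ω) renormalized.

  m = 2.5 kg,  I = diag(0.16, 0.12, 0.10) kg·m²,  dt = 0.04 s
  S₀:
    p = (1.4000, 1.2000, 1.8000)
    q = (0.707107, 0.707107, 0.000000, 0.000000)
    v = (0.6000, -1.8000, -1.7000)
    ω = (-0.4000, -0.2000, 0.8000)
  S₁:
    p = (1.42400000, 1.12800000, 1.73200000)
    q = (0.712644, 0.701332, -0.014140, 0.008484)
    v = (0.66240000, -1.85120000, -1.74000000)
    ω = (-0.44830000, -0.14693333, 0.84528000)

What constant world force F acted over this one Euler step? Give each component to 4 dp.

v₁ − v₀ = (0.06240000, -0.05120000, -0.04000000)
F = m·Δv/dt = (3.9000, -3.2000, -2.5000)

F = (3.9000, -3.2000, -2.5000)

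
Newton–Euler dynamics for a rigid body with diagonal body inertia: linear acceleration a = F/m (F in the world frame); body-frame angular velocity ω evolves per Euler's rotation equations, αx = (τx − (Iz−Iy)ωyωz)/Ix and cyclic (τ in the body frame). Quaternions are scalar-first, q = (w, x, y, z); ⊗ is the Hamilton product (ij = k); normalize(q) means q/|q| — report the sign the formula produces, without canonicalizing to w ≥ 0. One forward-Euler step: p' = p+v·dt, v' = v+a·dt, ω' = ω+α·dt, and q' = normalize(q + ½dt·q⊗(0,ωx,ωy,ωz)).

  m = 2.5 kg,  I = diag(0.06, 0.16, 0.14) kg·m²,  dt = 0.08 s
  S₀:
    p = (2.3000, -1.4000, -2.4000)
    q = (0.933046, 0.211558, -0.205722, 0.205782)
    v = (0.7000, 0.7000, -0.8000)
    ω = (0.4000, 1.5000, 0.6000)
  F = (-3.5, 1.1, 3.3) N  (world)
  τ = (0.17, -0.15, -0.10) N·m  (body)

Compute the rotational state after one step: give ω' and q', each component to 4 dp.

gyro term ω×Iω = (-0.0180, -0.0192, 0.0600)
α = I⁻¹(τ − ω×Iω) = (3.1333, -0.8175, -1.1429)
ω + α·dt = (0.6507, 1.4346, 0.5086)
Hamilton product q⊗(0,ω) = (0.1004906, -0.0588878, 1.3549470, 0.9594534)
updated quaternion q' = (0.9350, 0.2087, -0.1512, 0.2436)

ω' = (0.6507, 1.4346, 0.5086)
q' = (0.9350, 0.2087, -0.1512, 0.2436)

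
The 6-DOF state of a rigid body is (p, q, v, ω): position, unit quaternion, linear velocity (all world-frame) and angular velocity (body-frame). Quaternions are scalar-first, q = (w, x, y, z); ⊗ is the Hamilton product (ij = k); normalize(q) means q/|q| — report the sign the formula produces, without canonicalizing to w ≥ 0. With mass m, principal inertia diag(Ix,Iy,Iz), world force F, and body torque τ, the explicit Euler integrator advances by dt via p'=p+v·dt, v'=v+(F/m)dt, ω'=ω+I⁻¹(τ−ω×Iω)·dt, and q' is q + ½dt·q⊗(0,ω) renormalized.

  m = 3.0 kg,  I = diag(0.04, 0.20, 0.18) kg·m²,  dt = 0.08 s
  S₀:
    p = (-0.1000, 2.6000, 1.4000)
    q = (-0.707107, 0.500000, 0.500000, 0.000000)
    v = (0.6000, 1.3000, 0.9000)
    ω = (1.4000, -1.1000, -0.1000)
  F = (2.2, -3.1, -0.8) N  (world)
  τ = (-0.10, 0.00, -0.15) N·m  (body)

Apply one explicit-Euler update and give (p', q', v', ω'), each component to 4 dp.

precession coupling ω×(Iω) = (-0.0022, 0.0196, -0.2464)
angular accel α = (-2.4450, -0.0980, 0.5356)
new body rate ω' = (1.2044, -1.1078, -0.0572)
2q̇ = q⊗(0,ω) = (-0.1500000, -1.0399498, 0.8278177, -1.1792893)
q + ½dt·q⊗(0,ω), renormalized = (-0.7113, 0.4572, 0.5318, -0.0471)
a = (0.7333, -1.0333, -0.2667)
new position p' = (-0.0520, 2.7040, 1.4720)
new velocity v' = (0.6587, 1.2173, 0.8787)

p' = (-0.0520, 2.7040, 1.4720)
q' = (-0.7113, 0.4572, 0.5318, -0.0471)
v' = (0.6587, 1.2173, 0.8787)
ω' = (1.2044, -1.1078, -0.0572)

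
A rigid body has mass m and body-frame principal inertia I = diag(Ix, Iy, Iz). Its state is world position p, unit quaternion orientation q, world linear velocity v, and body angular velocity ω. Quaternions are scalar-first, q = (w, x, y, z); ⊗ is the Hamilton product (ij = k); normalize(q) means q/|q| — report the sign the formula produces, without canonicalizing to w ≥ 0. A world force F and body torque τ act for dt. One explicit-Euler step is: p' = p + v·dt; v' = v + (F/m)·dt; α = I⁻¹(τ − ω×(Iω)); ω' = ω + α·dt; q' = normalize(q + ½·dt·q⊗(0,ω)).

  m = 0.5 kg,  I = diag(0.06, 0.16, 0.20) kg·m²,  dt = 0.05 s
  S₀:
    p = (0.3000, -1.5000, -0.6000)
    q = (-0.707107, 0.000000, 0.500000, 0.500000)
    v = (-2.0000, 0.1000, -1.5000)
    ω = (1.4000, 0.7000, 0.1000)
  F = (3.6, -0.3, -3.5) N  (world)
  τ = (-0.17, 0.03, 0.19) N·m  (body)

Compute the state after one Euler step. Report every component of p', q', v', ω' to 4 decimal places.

α = I⁻¹(τ − ω×Iω) = (-2.8800, 0.3100, 0.4600)
ω' = ω + α·dt = (1.2560, 0.7155, 0.1230)
2q̇ = q⊗(0,ω) = (-0.4000000, -1.2899498, 0.2050251, -0.7707107)
q + ½dt·q⊗(0,ω), renormalized = (-0.7166, -0.0322, 0.5047, 0.4804)
linear accel F/m = (7.2000, -0.6000, -7.0000)
p' = p + v·dt = (0.2000, -1.4950, -0.6750)
v' = v + a·dt = (-1.6400, 0.0700, -1.8500)

p' = (0.2000, -1.4950, -0.6750)
q' = (-0.7166, -0.0322, 0.5047, 0.4804)
v' = (-1.6400, 0.0700, -1.8500)
ω' = (1.2560, 0.7155, 0.1230)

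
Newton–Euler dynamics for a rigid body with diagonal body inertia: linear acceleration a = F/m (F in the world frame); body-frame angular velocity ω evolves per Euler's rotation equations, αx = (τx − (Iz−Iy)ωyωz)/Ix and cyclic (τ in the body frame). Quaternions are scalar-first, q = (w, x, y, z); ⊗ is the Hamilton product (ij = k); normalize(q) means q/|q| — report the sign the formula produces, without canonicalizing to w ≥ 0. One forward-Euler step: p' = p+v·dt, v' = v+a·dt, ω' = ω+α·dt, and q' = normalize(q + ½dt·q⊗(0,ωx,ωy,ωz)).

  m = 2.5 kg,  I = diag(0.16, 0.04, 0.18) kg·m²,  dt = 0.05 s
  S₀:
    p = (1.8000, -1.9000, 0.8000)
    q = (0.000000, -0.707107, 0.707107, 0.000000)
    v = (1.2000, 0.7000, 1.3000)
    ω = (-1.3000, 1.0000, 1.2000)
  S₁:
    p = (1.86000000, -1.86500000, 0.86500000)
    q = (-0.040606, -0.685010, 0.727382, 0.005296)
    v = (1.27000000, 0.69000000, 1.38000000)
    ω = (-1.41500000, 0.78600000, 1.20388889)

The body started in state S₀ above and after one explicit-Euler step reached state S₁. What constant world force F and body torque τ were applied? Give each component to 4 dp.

Δω = ω₁−ω₀ = (-0.11500000, -0.21400000, 0.00388889)
precession coupling = (0.1680, 0.0312, 0.1560)
τ = I·(Δω/dt) + ω₀×(Iω₀) = (-0.2000, -0.1400, 0.1700)
v₁ − v₀ = (0.07000000, -0.01000000, 0.08000000)
applied force F = (3.5000, -0.5000, 4.0000)

F = (3.5000, -0.5000, 4.0000)
τ = (-0.2000, -0.1400, 0.1700)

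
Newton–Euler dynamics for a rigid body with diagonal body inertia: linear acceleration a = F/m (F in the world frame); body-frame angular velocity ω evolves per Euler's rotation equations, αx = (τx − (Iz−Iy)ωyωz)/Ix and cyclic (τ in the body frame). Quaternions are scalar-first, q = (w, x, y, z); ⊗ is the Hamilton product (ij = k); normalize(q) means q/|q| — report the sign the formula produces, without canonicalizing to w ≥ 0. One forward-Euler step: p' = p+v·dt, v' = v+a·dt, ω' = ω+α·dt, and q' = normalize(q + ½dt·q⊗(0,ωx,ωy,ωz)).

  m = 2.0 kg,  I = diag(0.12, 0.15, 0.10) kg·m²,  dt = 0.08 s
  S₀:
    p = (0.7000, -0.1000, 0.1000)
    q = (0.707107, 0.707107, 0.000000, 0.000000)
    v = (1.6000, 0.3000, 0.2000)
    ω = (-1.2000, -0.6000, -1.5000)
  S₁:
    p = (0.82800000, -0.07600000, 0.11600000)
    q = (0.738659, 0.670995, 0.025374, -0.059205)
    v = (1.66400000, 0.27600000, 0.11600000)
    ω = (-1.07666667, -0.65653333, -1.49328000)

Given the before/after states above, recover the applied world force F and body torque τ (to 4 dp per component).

velocity change Δv = (0.06400000, -0.02400000, -0.08400000)
F = m·Δv/dt = (1.6000, -0.6000, -2.1000)
ω₁ − ω₀ = (0.12333333, -0.05653333, 0.00672000)
applied torque τ = (0.1400, -0.0700, 0.0300)

F = (1.6000, -0.6000, -2.1000)
τ = (0.1400, -0.0700, 0.0300)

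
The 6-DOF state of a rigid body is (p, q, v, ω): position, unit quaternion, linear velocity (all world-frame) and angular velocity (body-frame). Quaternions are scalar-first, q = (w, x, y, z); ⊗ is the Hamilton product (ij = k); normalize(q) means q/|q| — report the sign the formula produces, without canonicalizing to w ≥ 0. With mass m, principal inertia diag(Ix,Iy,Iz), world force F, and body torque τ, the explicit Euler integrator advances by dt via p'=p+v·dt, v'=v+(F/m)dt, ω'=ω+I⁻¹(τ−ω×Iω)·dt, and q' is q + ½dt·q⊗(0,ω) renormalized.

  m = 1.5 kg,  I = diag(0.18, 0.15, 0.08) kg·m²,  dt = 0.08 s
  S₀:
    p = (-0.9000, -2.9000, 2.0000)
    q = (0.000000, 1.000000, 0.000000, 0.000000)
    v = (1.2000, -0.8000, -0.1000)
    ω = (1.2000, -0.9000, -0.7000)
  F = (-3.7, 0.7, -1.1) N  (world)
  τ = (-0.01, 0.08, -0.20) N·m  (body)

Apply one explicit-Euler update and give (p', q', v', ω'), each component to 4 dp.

ω×(Iω) gyroscopic = (-0.0441, -0.0840, 0.0324)
(τ − ω×Iω)/I = (0.1894, 1.0933, -2.9050)
new body rate ω' = (1.2152, -0.8125, -0.9324)
Hamilton product q⊗(0,ω) = (-1.2000000, 0.0000000, 0.7000000, -0.9000000)
q' = normalize(q + ½dt·q⊗(0,ω)) = (-0.0479, 0.9978, 0.0279, -0.0359)
p + v·dt = (-0.8040, -2.9640, 1.9920)
v + (F/m)dt = (1.0027, -0.7627, -0.1587)

p' = (-0.8040, -2.9640, 1.9920)
q' = (-0.0479, 0.9978, 0.0279, -0.0359)
v' = (1.0027, -0.7627, -0.1587)
ω' = (1.2152, -0.8125, -0.9324)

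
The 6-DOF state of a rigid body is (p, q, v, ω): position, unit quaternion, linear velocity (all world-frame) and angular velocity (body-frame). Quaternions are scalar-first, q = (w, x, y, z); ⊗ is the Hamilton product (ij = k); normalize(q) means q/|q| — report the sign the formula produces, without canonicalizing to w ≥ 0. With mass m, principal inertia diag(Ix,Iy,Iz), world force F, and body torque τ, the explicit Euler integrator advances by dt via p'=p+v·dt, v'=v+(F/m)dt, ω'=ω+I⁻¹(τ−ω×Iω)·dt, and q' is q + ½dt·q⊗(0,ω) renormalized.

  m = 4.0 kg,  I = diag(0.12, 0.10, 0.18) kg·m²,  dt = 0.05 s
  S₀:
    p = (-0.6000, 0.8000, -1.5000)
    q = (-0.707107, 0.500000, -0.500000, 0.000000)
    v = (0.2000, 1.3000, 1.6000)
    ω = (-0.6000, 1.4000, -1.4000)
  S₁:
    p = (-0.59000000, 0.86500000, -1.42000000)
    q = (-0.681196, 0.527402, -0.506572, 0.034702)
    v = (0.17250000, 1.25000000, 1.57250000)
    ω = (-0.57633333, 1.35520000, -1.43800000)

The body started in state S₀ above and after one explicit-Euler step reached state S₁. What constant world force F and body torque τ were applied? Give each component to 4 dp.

rate change Δω = (0.02366667, -0.04480000, -0.03800000)
precession coupling = (-0.1568, -0.0504, 0.0168)
τ = I·(Δω/dt) + ω₀×(Iω₀) = (-0.1000, -0.1400, -0.1200)
v₁ − v₀ = (-0.02750000, -0.05000000, -0.02750000)
applied force F = (-2.2000, -4.0000, -2.2000)

F = (-2.2000, -4.0000, -2.2000)
τ = (-0.1000, -0.1400, -0.1200)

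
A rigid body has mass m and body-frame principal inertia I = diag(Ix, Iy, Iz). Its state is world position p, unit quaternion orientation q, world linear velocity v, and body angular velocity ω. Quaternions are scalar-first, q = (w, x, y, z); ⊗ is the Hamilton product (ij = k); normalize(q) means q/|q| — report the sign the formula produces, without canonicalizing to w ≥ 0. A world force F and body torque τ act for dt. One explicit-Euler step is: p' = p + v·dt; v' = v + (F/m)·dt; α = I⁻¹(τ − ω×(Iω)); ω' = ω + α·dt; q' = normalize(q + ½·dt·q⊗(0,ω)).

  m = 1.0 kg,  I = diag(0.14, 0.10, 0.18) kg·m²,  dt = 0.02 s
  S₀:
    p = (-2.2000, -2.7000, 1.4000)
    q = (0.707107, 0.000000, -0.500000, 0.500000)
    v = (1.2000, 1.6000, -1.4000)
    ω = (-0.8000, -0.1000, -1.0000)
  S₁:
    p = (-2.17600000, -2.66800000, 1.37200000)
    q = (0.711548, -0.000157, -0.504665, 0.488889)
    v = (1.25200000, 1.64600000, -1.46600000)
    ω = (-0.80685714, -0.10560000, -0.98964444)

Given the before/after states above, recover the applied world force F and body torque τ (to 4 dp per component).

F = (2.6000, 2.3000, -3.3000)
τ = (-0.0400, -0.0600, 0.0900)

ω₁ − ω₀ = (-0.00685714, -0.00560000, 0.01035556)
ω₀×(Iω₀) = (0.0080, -0.0320, -0.0032)
τ = I·(Δω/dt) + ω₀×(Iω₀) = (-0.0400, -0.0600, 0.0900)
v₁ − v₀ = (0.05200000, 0.04600000, -0.06600000)
applied force F = (2.6000, 2.3000, -3.3000)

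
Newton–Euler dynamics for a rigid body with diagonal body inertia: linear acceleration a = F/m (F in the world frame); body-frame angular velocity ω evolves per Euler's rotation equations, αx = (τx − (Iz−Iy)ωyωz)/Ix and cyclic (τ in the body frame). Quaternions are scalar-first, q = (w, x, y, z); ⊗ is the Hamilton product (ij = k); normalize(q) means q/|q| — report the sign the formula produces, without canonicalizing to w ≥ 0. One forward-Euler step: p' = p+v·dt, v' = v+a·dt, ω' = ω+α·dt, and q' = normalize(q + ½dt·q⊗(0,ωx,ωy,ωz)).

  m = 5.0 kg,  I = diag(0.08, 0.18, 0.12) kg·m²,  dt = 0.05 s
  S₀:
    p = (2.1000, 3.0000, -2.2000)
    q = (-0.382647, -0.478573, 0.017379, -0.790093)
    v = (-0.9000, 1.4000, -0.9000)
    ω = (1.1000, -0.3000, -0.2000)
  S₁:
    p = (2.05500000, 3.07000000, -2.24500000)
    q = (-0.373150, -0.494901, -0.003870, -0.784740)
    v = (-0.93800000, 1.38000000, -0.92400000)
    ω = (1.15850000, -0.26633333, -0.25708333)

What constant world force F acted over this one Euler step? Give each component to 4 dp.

F = (-3.8000, -2.0000, -2.4000)

v₁ − v₀ = (-0.03800000, -0.02000000, -0.02400000)
F = m·Δv/dt = (-3.8000, -2.0000, -2.4000)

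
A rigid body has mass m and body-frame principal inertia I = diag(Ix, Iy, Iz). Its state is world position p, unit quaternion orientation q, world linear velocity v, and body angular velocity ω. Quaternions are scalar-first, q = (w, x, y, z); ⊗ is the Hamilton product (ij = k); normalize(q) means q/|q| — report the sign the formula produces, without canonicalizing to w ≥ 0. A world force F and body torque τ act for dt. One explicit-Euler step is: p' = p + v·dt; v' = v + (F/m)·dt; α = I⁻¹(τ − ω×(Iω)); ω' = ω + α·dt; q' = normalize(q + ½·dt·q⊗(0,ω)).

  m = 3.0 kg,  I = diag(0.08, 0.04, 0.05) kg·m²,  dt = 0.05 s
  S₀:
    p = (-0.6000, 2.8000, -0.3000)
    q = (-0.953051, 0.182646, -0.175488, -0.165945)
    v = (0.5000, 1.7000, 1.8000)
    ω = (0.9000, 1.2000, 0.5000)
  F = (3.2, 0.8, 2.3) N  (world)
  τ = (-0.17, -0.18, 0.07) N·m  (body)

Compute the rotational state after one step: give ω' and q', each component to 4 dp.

ω×(Iω) gyroscopic = (0.0060, 0.0135, -0.0432)
α = I⁻¹(τ − ω×Iω) = (-2.2000, -4.8375, 2.2640)
ω' = ω + α·dt = (0.7900, 0.9581, 0.6132)
Hamilton product q⊗(0,ω) = (0.1291767, -0.7463559, -1.3843347, -0.0994111)
updated quaternion q' = (-0.9491, 0.1639, -0.2099, -0.1683)

ω' = (0.7900, 0.9581, 0.6132)
q' = (-0.9491, 0.1639, -0.2099, -0.1683)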